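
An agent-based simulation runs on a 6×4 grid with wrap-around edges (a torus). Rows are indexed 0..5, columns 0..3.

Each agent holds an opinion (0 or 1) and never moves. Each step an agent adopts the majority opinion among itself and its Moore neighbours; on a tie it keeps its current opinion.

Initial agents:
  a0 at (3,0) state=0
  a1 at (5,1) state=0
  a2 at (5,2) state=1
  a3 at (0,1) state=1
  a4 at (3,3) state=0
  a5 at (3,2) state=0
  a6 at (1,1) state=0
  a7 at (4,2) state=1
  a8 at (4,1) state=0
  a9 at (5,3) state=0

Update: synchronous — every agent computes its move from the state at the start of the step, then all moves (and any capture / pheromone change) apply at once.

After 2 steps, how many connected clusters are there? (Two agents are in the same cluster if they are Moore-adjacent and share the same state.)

t=1: a0@(3,0):0 a1@(5,1):1 a2@(5,2):1 a3@(0,1):1 a4@(3,3):0 a5@(3,2):0 a6@(1,1):0 a7@(4,2):0 a8@(4,1):0 a9@(5,3):1
t=2: (unchanged — steady state)

3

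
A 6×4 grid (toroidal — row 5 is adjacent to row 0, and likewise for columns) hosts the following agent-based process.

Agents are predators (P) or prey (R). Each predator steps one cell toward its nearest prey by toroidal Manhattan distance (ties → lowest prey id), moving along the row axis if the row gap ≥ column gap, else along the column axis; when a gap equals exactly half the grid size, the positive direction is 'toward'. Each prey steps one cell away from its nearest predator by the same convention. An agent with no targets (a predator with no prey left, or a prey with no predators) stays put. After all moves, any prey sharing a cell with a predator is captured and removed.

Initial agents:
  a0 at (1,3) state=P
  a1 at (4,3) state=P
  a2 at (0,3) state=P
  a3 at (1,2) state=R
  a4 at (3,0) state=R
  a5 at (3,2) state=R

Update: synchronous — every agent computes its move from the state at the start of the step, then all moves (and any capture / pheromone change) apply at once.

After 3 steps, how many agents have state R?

t=1: a0@(1,2):P a1@(3,3):P a2@(1,3):P a3@(1,1):R a4@(2,0):R a5@(2,2):R
t=2: a0@(1,1):P a1@(2,3):P a2@(1,0):P a5@(3,2):R
t=3: a0@(2,1):P a1@(3,3):P a2@(2,0):P a5@(4,2):R

1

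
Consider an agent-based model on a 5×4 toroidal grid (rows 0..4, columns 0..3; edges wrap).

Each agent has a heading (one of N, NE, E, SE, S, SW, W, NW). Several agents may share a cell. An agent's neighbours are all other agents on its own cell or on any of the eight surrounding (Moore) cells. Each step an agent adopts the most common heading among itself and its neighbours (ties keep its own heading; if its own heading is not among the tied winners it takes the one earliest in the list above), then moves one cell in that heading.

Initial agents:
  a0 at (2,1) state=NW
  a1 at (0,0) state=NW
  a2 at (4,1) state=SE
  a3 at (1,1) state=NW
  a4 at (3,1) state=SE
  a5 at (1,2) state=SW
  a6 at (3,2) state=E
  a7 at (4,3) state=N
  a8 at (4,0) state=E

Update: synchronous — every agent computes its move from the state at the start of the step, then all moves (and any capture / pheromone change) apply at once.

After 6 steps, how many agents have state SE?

t=1: a0@(1,0):NW a1@(4,3):NW a2@(0,2):SE a3@(0,0):NW a4@(4,2):SE a5@(0,1):NW a6@(4,3):SE a7@(4,0):E a8@(0,1):SE
t=2: a0@(0,3):NW a1@(0,0):SE a2@(1,3):SE a3@(4,3):NW a4@(0,3):SE a5@(4,0):NW a6@(0,0):SE a7@(3,3):NW a8@(1,2):SE
t=3: a0@(1,0):SE a1@(1,1):SE a2@(2,0):SE a3@(3,2):NW a4@(1,0):SE a5@(3,3):NW a6@(1,1):SE a7@(2,2):NW a8@(2,3):SE
t=4: a0@(2,1):SE a1@(2,2):SE a2@(3,1):SE a3@(2,1):NW a4@(2,1):SE a5@(2,2):NW a6@(2,2):SE a7@(1,1):NW a8@(3,0):SE
t=5: a0@(3,2):SE a1@(3,3):SE a2@(4,2):SE a3@(3,2):SE a4@(3,2):SE a5@(3,3):SE a6@(3,3):SE a7@(2,2):SE a8@(4,1):SE
t=6: a0@(4,3):SE a1@(4,0):SE a2@(0,3):SE a3@(4,3):SE a4@(4,3):SE a5@(4,0):SE a6@(4,0):SE a7@(3,3):SE a8@(0,2):SE

9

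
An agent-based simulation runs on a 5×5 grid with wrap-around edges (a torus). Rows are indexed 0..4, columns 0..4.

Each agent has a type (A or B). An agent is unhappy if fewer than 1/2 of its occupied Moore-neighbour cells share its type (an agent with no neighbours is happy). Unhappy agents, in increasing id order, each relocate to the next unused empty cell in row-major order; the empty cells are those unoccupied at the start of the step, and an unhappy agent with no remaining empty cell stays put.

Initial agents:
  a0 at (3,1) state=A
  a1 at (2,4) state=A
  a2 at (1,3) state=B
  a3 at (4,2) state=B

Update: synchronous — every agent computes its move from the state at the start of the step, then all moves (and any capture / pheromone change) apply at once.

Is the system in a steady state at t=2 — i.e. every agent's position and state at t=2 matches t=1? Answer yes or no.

yes

t=1: a0@(0,0):A a1@(0,1):A a2@(0,2):B a3@(0,3):B
t=2: (unchanged — steady state)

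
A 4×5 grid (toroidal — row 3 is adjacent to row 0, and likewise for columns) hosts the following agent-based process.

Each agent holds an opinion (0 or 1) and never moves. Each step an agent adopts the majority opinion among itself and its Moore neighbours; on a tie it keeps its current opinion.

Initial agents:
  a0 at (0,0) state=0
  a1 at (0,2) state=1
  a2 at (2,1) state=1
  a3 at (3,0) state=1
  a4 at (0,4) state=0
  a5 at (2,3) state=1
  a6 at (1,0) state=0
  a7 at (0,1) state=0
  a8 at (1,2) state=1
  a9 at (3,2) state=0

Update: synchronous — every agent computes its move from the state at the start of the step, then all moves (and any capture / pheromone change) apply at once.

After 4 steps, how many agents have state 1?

t=1: a0@(0,0):0 a1@(0,2):1 a2@(2,1):1 a3@(3,0):0 a4@(0,4):0 a5@(2,3):1 a6@(1,0):0 a7@(0,1):0 a8@(1,2):1 a9@(3,2):1
t=2: (unchanged — steady state)

5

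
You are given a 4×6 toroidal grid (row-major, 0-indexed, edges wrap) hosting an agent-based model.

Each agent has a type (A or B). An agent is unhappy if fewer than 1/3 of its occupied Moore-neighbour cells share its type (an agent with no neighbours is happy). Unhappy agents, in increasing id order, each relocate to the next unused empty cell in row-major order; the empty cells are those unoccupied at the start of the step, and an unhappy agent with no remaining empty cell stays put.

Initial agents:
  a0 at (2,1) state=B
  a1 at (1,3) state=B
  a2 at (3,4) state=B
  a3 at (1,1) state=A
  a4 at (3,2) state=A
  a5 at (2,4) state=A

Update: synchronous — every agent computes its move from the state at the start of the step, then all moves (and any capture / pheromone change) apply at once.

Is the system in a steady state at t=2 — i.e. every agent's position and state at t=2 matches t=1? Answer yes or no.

yes

t=1: a0@(0,0):B a1@(0,1):B a2@(0,2):B a3@(0,3):A a4@(0,4):A a5@(0,5):A
t=2: (unchanged — steady state)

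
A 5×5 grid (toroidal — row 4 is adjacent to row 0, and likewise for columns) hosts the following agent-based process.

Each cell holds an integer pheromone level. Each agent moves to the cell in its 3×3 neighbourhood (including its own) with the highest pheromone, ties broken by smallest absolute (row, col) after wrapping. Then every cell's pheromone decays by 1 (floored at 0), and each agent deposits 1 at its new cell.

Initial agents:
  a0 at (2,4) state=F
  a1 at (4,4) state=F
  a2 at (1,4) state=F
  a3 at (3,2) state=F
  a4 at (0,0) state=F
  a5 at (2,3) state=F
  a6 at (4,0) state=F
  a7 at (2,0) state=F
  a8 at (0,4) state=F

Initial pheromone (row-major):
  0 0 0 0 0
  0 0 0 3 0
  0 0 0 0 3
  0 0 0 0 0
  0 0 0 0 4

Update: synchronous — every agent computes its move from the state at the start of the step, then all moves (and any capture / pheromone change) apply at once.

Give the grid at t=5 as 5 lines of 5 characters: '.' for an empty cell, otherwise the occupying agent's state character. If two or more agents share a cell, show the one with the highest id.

.....
...F.
.F...
.....
....F

t=1: a0@(1,3) a1@(4,4) a2@(1,3) a3@(2,1) a4@(4,4) a5@(1,3) a6@(4,4) a7@(2,4) a8@(4,4) | pheromone: 0 0 0 0 0 / 0 0 0 5 0 / 0 1 0 0 3 / 0 0 0 0 0 / 0 0 0 0 7
t=2: a0@(1,3) a1@(4,4) a2@(1,3) a3@(2,1) a4@(4,4) a5@(1,3) a6@(4,4) a7@(1,3) a8@(4,4) | pheromone: 0 0 0 0 0 / 0 0 0 8 0 / 0 1 0 0 2 / 0 0 0 0 0 / 0 0 0 0 10
t=3: a0@(1,3) a1@(4,4) a2@(1,3) a3@(2,1) a4@(4,4) a5@(1,3) a6@(4,4) a7@(1,3) a8@(4,4) | pheromone: 0 0 0 0 0 / 0 0 0 11 0 / 0 1 0 0 1 / 0 0 0 0 0 / 0 0 0 0 13
t=4: a0@(1,3) a1@(4,4) a2@(1,3) a3@(2,1) a4@(4,4) a5@(1,3) a6@(4,4) a7@(1,3) a8@(4,4) | pheromone: 0 0 0 0 0 / 0 0 0 14 0 / 0 1 0 0 0 / 0 0 0 0 0 / 0 0 0 0 16
t=5: a0@(1,3) a1@(4,4) a2@(1,3) a3@(2,1) a4@(4,4) a5@(1,3) a6@(4,4) a7@(1,3) a8@(4,4) | pheromone: 0 0 0 0 0 / 0 0 0 17 0 / 0 1 0 0 0 / 0 0 0 0 0 / 0 0 0 0 19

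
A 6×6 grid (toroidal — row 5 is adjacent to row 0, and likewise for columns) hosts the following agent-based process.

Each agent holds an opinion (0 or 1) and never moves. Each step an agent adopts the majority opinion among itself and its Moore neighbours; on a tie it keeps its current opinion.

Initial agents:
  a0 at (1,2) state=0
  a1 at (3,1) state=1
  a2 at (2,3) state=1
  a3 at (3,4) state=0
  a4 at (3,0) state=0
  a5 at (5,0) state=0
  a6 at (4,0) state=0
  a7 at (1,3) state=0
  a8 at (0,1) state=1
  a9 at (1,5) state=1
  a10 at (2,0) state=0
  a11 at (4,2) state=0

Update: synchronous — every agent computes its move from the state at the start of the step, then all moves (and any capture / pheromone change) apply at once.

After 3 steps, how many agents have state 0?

11

t=1: a0@(1,2):0 a1@(3,1):0 a2@(2,3):0 a3@(3,4):0 a4@(3,0):0 a5@(5,0):0 a6@(4,0):0 a7@(1,3):0 a8@(0,1):0 a9@(1,5):1 a10@(2,0):0 a11@(4,2):0
t=2: (unchanged — steady state)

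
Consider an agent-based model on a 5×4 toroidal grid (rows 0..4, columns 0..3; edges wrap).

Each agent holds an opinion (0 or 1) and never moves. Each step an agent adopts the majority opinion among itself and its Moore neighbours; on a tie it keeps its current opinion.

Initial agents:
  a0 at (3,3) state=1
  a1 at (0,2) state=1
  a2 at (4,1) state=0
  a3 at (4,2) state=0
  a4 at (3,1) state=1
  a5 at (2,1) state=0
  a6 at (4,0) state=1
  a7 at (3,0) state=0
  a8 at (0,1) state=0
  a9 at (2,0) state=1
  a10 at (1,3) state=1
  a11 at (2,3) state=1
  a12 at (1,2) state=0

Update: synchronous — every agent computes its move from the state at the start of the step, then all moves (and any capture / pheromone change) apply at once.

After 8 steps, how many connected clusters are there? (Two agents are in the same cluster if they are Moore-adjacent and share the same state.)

2

t=1: a0@(3,3):1 a1@(0,2):0 a2@(4,1):0 a3@(4,2):0 a4@(3,1):0 a5@(2,1):0 a6@(4,0):1 a7@(3,0):1 a8@(0,1):0 a9@(2,0):1 a10@(1,3):1 a11@(2,3):1 a12@(1,2):0
t=2: (unchanged — steady state)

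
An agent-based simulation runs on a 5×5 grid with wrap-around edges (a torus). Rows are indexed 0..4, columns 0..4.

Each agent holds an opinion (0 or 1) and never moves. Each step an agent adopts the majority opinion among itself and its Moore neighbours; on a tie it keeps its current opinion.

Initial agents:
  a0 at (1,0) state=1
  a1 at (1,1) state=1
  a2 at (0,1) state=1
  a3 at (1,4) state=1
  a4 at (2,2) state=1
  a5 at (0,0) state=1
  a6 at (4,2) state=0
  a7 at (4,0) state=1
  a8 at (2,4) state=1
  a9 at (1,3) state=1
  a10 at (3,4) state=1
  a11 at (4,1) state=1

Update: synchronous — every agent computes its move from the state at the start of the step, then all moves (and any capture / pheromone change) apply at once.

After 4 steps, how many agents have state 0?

t=1: a0@(1,0):1 a1@(1,1):1 a2@(0,1):1 a3@(1,4):1 a4@(2,2):1 a5@(0,0):1 a6@(4,2):1 a7@(4,0):1 a8@(2,4):1 a9@(1,3):1 a10@(3,4):1 a11@(4,1):1
t=2: (unchanged — steady state)

0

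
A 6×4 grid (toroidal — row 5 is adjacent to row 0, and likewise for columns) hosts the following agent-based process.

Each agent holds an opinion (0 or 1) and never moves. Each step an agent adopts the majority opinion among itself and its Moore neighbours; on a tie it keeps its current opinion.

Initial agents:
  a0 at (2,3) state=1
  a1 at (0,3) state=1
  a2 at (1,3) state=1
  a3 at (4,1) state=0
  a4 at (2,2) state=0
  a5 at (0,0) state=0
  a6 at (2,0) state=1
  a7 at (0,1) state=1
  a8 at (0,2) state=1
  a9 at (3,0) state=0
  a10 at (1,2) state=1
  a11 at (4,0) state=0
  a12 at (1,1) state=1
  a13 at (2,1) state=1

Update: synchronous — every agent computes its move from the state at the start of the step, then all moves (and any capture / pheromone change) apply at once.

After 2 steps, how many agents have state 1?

t=1: a0@(2,3):1 a1@(0,3):1 a2@(1,3):1 a3@(4,1):0 a4@(2,2):1 a5@(0,0):1 a6@(2,0):1 a7@(0,1):1 a8@(0,2):1 a9@(3,0):0 a10@(1,2):1 a11@(4,0):0 a12@(1,1):1 a13@(2,1):1
t=2: (unchanged — steady state)

11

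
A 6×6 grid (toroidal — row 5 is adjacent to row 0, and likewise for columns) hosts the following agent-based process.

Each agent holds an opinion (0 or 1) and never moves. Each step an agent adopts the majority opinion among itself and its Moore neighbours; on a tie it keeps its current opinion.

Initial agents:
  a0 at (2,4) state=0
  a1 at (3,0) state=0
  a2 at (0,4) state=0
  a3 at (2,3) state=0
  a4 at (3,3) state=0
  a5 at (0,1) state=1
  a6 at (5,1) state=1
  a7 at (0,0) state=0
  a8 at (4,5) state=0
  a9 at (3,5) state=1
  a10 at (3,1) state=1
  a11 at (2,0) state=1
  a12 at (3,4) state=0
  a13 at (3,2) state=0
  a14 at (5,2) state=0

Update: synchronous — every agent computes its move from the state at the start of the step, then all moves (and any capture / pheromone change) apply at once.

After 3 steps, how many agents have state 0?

8

t=1: a0@(2,4):0 a1@(3,0):1 a2@(0,4):0 a3@(2,3):0 a4@(3,3):0 a5@(0,1):1 a6@(5,1):1 a7@(0,0):1 a8@(4,5):0 a9@(3,5):0 a10@(3,1):1 a11@(2,0):1 a12@(3,4):0 a13@(3,2):0 a14@(5,2):1
t=2: (unchanged — steady state)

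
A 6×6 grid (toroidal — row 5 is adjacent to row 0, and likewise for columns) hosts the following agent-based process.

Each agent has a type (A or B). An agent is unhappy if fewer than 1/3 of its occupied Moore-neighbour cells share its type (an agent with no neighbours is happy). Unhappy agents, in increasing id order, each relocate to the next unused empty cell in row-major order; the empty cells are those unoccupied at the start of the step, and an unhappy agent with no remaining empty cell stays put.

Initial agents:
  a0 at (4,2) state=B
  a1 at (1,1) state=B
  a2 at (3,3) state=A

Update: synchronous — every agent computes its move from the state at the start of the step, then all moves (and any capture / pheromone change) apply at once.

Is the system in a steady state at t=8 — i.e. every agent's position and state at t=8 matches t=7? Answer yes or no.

no

t=1: a0@(0,0):B a1@(1,1):B a2@(0,1):A
t=2: a0@(0,0):B a1@(1,1):B a2@(0,2):A
t=3: a0@(0,0):B a1@(1,1):B a2@(0,1):A
t=4: a0@(0,0):B a1@(1,1):B a2@(0,2):A
t=5: a0@(0,0):B a1@(1,1):B a2@(0,1):A
t=6: a0@(0,0):B a1@(1,1):B a2@(0,2):A
t=7: a0@(0,0):B a1@(1,1):B a2@(0,1):A
t=8: a0@(0,0):B a1@(1,1):B a2@(0,2):A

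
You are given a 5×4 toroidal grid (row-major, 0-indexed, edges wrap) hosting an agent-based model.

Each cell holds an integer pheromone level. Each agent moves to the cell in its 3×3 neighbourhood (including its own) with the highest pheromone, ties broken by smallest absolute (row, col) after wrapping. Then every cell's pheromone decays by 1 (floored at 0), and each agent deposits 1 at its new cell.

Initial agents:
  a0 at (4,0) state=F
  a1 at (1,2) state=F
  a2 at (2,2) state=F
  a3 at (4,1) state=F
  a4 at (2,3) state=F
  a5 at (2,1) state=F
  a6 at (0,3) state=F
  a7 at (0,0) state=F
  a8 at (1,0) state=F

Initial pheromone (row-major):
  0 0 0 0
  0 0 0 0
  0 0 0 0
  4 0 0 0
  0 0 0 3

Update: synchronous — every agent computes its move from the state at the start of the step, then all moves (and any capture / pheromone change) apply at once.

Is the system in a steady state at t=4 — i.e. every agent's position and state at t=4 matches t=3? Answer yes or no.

no

t=1: a0@(3,0) a1@(0,1) a2@(1,1) a3@(3,0) a4@(3,0) a5@(3,0) a6@(4,3) a7@(4,3) a8@(0,0) | pheromone: 1 1 0 0 / 0 1 0 0 / 0 0 0 0 / 7 0 0 0 / 0 0 0 4
t=2: a0@(3,0) a1@(0,0) a2@(0,0) a3@(3,0) a4@(3,0) a5@(3,0) a6@(3,0) a7@(3,0) a8@(4,3) | pheromone: 2 0 0 0 / 0 0 0 0 / 0 0 0 0 / 12 0 0 0 / 0 0 0 4
t=3: a0@(3,0) a1@(4,3) a2@(4,3) a3@(3,0) a4@(3,0) a5@(3,0) a6@(3,0) a7@(3,0) a8@(3,0) | pheromone: 1 0 0 0 / 0 0 0 0 / 0 0 0 0 / 18 0 0 0 / 0 0 0 5
t=4: a0@(3,0) a1@(3,0) a2@(3,0) a3@(3,0) a4@(3,0) a5@(3,0) a6@(3,0) a7@(3,0) a8@(3,0) | pheromone: 0 0 0 0 / 0 0 0 0 / 0 0 0 0 / 26 0 0 0 / 0 0 0 4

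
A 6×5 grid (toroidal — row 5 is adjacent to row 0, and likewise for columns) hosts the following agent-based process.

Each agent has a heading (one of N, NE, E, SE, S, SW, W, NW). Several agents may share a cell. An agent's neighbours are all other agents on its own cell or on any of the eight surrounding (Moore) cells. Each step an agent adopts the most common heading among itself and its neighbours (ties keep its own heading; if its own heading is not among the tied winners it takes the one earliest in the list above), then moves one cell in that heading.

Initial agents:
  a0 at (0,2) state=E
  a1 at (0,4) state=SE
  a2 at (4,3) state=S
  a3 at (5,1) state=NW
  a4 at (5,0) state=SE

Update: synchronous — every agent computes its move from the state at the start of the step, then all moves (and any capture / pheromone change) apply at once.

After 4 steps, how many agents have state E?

1

t=1: a0@(0,3):E a1@(1,0):SE a2@(5,3):S a3@(4,0):NW a4@(0,1):SE
t=2: a0@(0,4):E a1@(2,1):SE a2@(0,3):S a3@(3,4):NW a4@(1,2):SE
t=3: a0@(0,0):E a1@(3,2):SE a2@(1,3):S a3@(2,3):NW a4@(2,3):SE
t=4: a0@(0,1):E a1@(4,3):SE a2@(2,3):S a3@(3,4):SE a4@(3,4):SE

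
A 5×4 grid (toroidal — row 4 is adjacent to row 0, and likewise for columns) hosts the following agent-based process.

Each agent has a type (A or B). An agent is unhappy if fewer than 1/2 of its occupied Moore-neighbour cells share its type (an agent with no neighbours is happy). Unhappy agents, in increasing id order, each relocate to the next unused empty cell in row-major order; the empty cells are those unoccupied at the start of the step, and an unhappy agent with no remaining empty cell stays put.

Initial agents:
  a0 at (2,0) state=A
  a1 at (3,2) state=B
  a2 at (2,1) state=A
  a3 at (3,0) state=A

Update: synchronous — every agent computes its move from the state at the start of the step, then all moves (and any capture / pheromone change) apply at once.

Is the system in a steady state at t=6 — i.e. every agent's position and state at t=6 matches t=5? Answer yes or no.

yes

t=1: a0@(2,0):A a1@(0,0):B a2@(2,1):A a3@(3,0):A
t=2: (unchanged — steady state)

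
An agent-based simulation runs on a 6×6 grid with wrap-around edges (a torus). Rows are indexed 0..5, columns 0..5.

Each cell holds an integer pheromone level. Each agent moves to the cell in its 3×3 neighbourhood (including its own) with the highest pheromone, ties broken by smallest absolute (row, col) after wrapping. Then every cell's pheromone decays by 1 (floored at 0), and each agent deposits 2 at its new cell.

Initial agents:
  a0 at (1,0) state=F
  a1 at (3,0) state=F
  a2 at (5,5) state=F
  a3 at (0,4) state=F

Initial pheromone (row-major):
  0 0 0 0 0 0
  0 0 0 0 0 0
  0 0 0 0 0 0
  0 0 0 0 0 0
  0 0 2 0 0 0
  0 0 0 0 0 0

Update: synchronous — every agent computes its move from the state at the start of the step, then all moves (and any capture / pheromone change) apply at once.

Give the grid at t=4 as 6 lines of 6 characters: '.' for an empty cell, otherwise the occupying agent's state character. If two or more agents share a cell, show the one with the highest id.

t=1: a0@(0,0) a1@(2,0) a2@(0,0) a3@(0,3) | pheromone: 4 0 0 2 0 0 / 0 0 0 0 0 0 / 2 0 0 0 0 0 / 0 0 0 0 0 0 / 0 0 1 0 0 0 / 0 0 0 0 0 0
t=2: a0@(0,0) a1@(2,0) a2@(0,0) a3@(0,3) | pheromone: 7 0 0 3 0 0 / 0 0 0 0 0 0 / 3 0 0 0 0 0 / 0 0 0 0 0 0 / 0 0 0 0 0 0 / 0 0 0 0 0 0
t=3: a0@(0,0) a1@(2,0) a2@(0,0) a3@(0,3) | pheromone: 10 0 0 4 0 0 / 0 0 0 0 0 0 / 4 0 0 0 0 0 / 0 0 0 0 0 0 / 0 0 0 0 0 0 / 0 0 0 0 0 0
t=4: a0@(0,0) a1@(2,0) a2@(0,0) a3@(0,3) | pheromone: 13 0 0 5 0 0 / 0 0 0 0 0 0 / 5 0 0 0 0 0 / 0 0 0 0 0 0 / 0 0 0 0 0 0 / 0 0 0 0 0 0

F..F..
......
F.....
......
......
......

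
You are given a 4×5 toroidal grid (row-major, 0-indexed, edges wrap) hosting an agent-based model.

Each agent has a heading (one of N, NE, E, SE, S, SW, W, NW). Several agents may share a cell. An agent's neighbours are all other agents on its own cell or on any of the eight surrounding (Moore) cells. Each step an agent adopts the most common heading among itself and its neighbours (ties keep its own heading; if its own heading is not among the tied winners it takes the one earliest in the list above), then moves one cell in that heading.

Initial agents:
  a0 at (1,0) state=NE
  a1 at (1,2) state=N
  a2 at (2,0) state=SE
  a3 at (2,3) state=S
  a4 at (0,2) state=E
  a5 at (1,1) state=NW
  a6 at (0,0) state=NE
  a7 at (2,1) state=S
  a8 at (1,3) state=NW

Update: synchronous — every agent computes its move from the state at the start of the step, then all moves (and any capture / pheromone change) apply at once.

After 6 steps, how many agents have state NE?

9

t=1: a0@(0,1):NE a1@(2,2):S a2@(3,1):SE a3@(3,3):S a4@(3,1):NW a5@(0,2):NE a6@(3,1):NE a7@(3,1):S a8@(0,2):NW
t=2: a0@(3,2):NE a1@(3,2):S a2@(2,2):NE a3@(0,3):S a4@(2,2):NE a5@(3,3):NE a6@(2,2):NE a7@(2,2):NE a8@(3,3):NE
t=3: a0@(2,3):NE a1@(2,3):NE a2@(1,3):NE a3@(3,4):NE a4@(1,3):NE a5@(2,4):NE a6@(1,3):NE a7@(1,3):NE a8@(2,4):NE
t=4: a0@(1,4):NE a1@(1,4):NE a2@(0,4):NE a3@(2,0):NE a4@(0,4):NE a5@(1,0):NE a6@(0,4):NE a7@(0,4):NE a8@(1,0):NE
t=5: a0@(0,0):NE a1@(0,0):NE a2@(3,0):NE a3@(1,1):NE a4@(3,0):NE a5@(0,1):NE a6@(3,0):NE a7@(3,0):NE a8@(0,1):NE
t=6: a0@(3,1):NE a1@(3,1):NE a2@(2,1):NE a3@(0,2):NE a4@(2,1):NE a5@(3,2):NE a6@(2,1):NE a7@(2,1):NE a8@(3,2):NE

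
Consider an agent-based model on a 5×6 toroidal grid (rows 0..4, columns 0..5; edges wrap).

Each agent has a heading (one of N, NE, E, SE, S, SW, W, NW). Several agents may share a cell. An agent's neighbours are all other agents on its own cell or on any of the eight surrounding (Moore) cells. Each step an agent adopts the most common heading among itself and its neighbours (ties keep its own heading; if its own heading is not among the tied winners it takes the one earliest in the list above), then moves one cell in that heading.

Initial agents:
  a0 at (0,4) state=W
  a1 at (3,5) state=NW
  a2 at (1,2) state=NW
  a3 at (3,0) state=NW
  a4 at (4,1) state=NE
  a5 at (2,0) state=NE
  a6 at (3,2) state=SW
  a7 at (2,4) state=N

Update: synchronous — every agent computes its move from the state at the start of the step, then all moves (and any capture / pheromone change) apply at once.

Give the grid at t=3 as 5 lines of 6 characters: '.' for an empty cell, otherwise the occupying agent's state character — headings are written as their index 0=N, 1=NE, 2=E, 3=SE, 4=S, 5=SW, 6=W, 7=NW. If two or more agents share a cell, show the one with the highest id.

..77..
..7..5
......
.....7
.777..

t=1: a0@(0,3):W a1@(2,4):NW a2@(0,1):NW a3@(2,5):NW a4@(3,2):NE a5@(1,5):NW a6@(4,1):SW a7@(1,4):N
t=2: a0@(0,2):W a1@(1,3):NW a2@(4,0):NW a3@(1,4):NW a4@(2,3):NE a5@(0,4):NW a6@(0,0):SW a7@(0,3):NW
t=3: a0@(4,1):NW a1@(0,2):NW a2@(3,5):NW a3@(0,3):NW a4@(1,2):NW a5@(4,3):NW a6@(1,5):SW a7@(4,2):NW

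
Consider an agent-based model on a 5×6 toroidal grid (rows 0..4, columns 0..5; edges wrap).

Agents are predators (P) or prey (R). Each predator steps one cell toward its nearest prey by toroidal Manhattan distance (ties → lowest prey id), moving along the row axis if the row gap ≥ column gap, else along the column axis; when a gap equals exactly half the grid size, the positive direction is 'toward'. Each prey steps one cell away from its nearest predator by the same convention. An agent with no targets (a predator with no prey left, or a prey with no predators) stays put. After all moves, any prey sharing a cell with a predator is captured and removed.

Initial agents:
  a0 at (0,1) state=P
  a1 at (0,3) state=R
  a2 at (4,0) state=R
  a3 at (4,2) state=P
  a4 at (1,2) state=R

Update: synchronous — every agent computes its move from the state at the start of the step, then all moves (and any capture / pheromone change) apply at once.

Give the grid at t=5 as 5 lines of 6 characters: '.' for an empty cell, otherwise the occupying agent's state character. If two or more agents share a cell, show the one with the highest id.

t=1: a0@(0,2):P a1@(0,4):R a2@(3,0):R a3@(0,2):P a4@(2,2):R
t=2: a0@(0,3):P a1@(0,5):R a2@(2,0):R a3@(0,3):P a4@(3,2):R
t=3: a0@(0,4):P a1@(0,0):R a2@(2,5):R a3@(0,4):P a4@(2,2):R
t=4: a0@(0,5):P a1@(0,1):R a2@(3,5):R a3@(0,5):P a4@(3,2):R
t=5: a0@(0,0):P a1@(0,2):R a2@(2,5):R a3@(0,0):P a4@(3,1):R

P.R...
......
.....R
.R....
......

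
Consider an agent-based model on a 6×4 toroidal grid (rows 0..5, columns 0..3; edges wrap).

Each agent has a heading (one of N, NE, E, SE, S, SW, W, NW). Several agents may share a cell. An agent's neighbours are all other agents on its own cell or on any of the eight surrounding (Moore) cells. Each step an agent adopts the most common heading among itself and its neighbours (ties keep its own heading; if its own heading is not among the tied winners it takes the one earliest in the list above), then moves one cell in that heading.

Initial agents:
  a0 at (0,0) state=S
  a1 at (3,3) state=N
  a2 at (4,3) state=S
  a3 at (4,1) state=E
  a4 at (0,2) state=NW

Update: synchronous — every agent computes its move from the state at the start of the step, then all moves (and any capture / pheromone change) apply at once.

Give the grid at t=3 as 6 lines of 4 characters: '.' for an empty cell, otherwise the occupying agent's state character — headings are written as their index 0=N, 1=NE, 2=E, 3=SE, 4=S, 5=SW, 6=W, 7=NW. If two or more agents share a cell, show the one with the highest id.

t=1: a0@(1,0):S a1@(2,3):N a2@(5,3):S a3@(4,2):E a4@(5,1):NW
t=2: a0@(2,0):S a1@(1,3):N a2@(0,3):S a3@(4,3):E a4@(4,0):NW
t=3: a0@(3,0):S a1@(2,3):S a2@(1,3):S a3@(4,0):E a4@(3,3):NW

....
...4
...4
4..7
2...
....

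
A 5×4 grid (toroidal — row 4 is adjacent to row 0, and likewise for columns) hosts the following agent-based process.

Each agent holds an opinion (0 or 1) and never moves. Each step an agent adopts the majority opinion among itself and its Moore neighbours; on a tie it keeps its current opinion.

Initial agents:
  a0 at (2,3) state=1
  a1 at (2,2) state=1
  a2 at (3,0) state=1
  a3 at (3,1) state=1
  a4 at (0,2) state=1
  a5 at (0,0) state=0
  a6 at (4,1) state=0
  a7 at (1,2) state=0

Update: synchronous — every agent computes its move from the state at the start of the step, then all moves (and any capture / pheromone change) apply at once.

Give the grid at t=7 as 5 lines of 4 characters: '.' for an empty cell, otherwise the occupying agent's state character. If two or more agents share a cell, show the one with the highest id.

0.1.
..1.
..11
11..
.1..

t=1: a0@(2,3):1 a1@(2,2):1 a2@(3,0):1 a3@(3,1):1 a4@(0,2):0 a5@(0,0):0 a6@(4,1):1 a7@(1,2):1
t=2: a0@(2,3):1 a1@(2,2):1 a2@(3,0):1 a3@(3,1):1 a4@(0,2):1 a5@(0,0):0 a6@(4,1):1 a7@(1,2):1
t=3: (unchanged — steady state)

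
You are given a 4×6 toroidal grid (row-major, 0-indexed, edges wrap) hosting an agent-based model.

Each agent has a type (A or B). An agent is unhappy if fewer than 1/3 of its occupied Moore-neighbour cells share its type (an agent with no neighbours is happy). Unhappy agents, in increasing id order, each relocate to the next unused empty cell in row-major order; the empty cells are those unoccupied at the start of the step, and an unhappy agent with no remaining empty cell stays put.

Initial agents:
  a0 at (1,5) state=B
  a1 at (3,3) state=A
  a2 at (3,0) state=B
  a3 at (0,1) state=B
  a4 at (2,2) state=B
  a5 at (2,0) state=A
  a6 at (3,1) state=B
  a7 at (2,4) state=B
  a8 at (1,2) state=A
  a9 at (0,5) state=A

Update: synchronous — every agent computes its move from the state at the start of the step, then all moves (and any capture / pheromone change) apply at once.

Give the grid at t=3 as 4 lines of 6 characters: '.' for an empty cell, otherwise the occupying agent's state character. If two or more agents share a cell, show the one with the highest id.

.BAAAA
.....B
..B.B.
BB....

t=1: a0@(1,5):B a1@(0,0):A a2@(3,0):B a3@(0,1):B a4@(2,2):B a5@(0,2):A a6@(3,1):B a7@(2,4):B a8@(0,3):A a9@(0,4):A
t=2: a0@(1,5):B a1@(0,5):A a2@(3,0):B a3@(0,1):B a4@(2,2):B a5@(0,2):A a6@(3,1):B a7@(2,4):B a8@(0,3):A a9@(0,4):A
t=3: (unchanged — steady state)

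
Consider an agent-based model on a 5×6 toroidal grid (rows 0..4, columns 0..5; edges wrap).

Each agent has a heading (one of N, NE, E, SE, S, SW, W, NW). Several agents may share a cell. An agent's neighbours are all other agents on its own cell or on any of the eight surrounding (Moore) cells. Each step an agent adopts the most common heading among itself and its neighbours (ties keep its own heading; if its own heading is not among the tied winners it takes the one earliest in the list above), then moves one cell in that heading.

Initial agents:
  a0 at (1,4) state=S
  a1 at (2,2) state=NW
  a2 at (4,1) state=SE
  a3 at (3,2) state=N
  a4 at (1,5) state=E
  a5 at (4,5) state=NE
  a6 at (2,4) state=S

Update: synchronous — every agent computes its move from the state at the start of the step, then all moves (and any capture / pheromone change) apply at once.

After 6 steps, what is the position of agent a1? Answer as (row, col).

t=1: a0@(2,4):S a1@(1,1):NW a2@(0,2):SE a3@(2,2):N a4@(2,5):S a5@(3,0):NE a6@(3,4):S
t=2: a0@(3,4):S a1@(0,0):NW a2@(1,3):SE a3@(1,2):N a4@(3,5):S a5@(2,1):NE a6@(4,4):S
t=3: a0@(4,4):S a1@(4,5):NW a2@(2,4):SE a3@(0,2):N a4@(4,5):S a5@(1,2):NE a6@(0,4):S
t=4: a0@(0,4):S a1@(0,5):S a2@(3,5):SE a3@(4,2):N a4@(0,5):S a5@(0,3):NE a6@(1,4):S
t=5: a0@(1,4):S a1@(1,5):S a2@(4,0):SE a3@(3,2):N a4@(1,5):S a5@(1,3):S a6@(2,4):S
t=6: a0@(2,4):S a1@(2,5):S a2@(0,1):SE a3@(2,2):N a4@(2,5):S a5@(2,3):S a6@(3,4):S

(2, 5)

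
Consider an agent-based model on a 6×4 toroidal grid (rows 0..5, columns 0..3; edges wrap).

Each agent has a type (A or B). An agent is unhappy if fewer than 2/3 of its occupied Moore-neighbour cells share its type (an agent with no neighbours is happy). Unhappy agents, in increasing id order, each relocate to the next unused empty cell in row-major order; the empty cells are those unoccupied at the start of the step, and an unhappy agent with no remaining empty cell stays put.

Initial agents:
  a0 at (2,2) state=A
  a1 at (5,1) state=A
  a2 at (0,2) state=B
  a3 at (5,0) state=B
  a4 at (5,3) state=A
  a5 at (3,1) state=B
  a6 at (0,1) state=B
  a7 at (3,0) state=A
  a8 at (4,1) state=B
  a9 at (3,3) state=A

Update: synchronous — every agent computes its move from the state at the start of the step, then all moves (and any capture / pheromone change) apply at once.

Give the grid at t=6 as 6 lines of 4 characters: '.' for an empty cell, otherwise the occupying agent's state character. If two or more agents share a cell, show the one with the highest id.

t=1: a0@(0,0):A a1@(0,3):A a2@(1,0):B a3@(1,1):B a4@(1,2):A a5@(1,3):B a6@(0,1):B a7@(2,0):A a8@(2,1):B a9@(3,3):A
t=2: a0@(0,2):A a1@(2,2):A a2@(2,3):B a3@(3,0):B a4@(3,1):A a5@(3,2):B a6@(4,0):B a7@(4,1):A a8@(4,2):B a9@(3,3):A
t=3: a0@(0,2):A a1@(0,0):A a2@(0,1):B a3@(0,3):B a4@(1,0):A a5@(1,1):B a6@(1,2):B a7@(1,3):A a8@(2,0):B a9@(2,1):A
t=4: a0@(2,2):A a1@(2,3):A a2@(3,0):B a3@(3,1):B a4@(3,2):A a5@(3,3):B a6@(4,0):B a7@(4,1):A a8@(4,2):B a9@(4,3):A
t=5: a0@(0,0):A a1@(0,1):A a2@(0,2):B a3@(0,3):B a4@(1,0):A a5@(1,1):B a6@(1,2):B a7@(1,3):A a8@(2,0):B a9@(2,1):A
t=6: a0@(2,2):A a1@(2,3):A a2@(3,0):B a3@(3,1):B a4@(3,2):A a5@(3,3):B a6@(4,0):B a7@(4,1):A a8@(4,2):B a9@(4,3):A

....
....
..AA
BBAB
BABA
....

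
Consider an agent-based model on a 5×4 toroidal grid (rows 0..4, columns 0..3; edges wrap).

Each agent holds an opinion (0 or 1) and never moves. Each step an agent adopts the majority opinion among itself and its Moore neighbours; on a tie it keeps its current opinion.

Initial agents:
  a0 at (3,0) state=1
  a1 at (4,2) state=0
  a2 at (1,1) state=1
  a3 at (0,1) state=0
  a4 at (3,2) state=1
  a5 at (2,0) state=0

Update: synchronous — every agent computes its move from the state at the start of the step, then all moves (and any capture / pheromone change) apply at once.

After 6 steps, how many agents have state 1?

t=1: a0@(3,0):1 a1@(4,2):0 a2@(1,1):0 a3@(0,1):0 a4@(3,2):1 a5@(2,0):1
t=2: (unchanged — steady state)

3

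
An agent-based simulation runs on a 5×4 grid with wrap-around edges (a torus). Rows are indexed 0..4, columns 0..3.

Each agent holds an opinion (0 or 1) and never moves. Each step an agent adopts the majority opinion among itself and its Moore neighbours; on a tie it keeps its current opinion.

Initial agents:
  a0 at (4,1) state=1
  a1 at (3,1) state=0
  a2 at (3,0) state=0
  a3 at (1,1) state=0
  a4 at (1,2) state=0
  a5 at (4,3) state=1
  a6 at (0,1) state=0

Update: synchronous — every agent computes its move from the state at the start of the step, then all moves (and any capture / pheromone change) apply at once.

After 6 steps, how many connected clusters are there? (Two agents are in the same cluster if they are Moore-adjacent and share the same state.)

2

t=1: a0@(4,1):0 a1@(3,1):0 a2@(3,0):0 a3@(1,1):0 a4@(1,2):0 a5@(4,3):1 a6@(0,1):0
t=2: (unchanged — steady state)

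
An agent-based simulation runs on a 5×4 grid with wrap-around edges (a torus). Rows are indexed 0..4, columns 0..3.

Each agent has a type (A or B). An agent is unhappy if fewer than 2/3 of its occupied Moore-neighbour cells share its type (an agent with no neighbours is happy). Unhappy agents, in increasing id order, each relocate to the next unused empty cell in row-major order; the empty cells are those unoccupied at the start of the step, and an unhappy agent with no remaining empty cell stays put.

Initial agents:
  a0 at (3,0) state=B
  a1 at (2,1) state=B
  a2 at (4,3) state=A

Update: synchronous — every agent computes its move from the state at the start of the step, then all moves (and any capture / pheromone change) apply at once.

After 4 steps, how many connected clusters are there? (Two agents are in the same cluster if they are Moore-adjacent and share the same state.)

3

t=1: a0@(0,0):B a1@(2,1):B a2@(0,1):A
t=2: a0@(0,2):B a1@(2,1):B a2@(0,3):A
t=3: a0@(0,0):B a1@(2,1):B a2@(0,1):A
t=4: a0@(0,2):B a1@(2,1):B a2@(0,3):A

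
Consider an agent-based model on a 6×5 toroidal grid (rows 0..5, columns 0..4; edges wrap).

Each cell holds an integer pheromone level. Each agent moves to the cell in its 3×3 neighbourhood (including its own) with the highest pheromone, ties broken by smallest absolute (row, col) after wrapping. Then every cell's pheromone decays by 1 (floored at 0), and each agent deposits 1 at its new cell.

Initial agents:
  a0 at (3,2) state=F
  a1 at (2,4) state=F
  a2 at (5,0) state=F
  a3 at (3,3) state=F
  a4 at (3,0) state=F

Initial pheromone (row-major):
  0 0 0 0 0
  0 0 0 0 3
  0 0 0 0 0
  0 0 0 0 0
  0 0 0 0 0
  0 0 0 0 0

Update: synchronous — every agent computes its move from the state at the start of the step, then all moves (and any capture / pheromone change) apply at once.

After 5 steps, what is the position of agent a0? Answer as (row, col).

t=1: a0@(2,1) a1@(1,4) a2@(0,0) a3@(2,2) a4@(2,0) | pheromone: 1 0 0 0 0 / 0 0 0 0 3 / 1 1 1 0 0 / 0 0 0 0 0 / 0 0 0 0 0 / 0 0 0 0 0
t=2: a0@(2,0) a1@(1,4) a2@(1,4) a3@(2,1) a4@(1,4) | pheromone: 0 0 0 0 0 / 0 0 0 0 5 / 1 1 0 0 0 / 0 0 0 0 0 / 0 0 0 0 0 / 0 0 0 0 0
t=3: a0@(1,4) a1@(1,4) a2@(1,4) a3@(2,0) a4@(1,4) | pheromone: 0 0 0 0 0 / 0 0 0 0 8 / 1 0 0 0 0 / 0 0 0 0 0 / 0 0 0 0 0 / 0 0 0 0 0
t=4: a0@(1,4) a1@(1,4) a2@(1,4) a3@(1,4) a4@(1,4) | pheromone: 0 0 0 0 0 / 0 0 0 0 12 / 0 0 0 0 0 / 0 0 0 0 0 / 0 0 0 0 0 / 0 0 0 0 0
t=5: a0@(1,4) a1@(1,4) a2@(1,4) a3@(1,4) a4@(1,4) | pheromone: 0 0 0 0 0 / 0 0 0 0 16 / 0 0 0 0 0 / 0 0 0 0 0 / 0 0 0 0 0 / 0 0 0 0 0

(1, 4)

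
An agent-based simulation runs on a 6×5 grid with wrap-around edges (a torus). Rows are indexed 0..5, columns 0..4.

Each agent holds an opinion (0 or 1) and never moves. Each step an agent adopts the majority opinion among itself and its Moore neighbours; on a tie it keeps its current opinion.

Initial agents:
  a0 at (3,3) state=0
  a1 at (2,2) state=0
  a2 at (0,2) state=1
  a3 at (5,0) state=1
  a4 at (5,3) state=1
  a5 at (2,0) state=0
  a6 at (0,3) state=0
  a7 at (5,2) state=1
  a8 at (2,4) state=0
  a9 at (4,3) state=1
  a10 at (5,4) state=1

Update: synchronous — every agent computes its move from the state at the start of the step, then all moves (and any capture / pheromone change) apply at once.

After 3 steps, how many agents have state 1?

7

t=1: a0@(3,3):0 a1@(2,2):0 a2@(0,2):1 a3@(5,0):1 a4@(5,3):1 a5@(2,0):0 a6@(0,3):1 a7@(5,2):1 a8@(2,4):0 a9@(4,3):1 a10@(5,4):1
t=2: (unchanged — steady state)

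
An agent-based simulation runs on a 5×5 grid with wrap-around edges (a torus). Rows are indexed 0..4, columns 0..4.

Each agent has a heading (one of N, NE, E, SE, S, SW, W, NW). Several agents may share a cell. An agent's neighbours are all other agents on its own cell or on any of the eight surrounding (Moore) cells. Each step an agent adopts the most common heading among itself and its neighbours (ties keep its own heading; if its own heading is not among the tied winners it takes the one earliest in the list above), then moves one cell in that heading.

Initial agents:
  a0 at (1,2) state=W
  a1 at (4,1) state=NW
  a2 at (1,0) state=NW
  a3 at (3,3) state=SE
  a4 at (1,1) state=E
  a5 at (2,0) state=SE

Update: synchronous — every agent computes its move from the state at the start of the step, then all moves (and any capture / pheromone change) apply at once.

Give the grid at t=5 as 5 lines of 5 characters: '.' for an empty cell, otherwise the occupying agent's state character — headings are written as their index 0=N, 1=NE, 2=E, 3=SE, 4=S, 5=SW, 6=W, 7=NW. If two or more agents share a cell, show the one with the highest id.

t=1: a0@(1,1):W a1@(3,0):NW a2@(0,4):NW a3@(4,4):SE a4@(1,2):E a5@(3,1):SE
t=2: a0@(1,0):W a1@(4,1):SE a2@(4,3):NW a3@(3,3):NW a4@(1,3):E a5@(4,2):SE
t=3: a0@(1,4):W a1@(0,2):SE a2@(3,2):NW a3@(2,2):NW a4@(1,4):E a5@(0,3):SE
t=4: a0@(1,3):W a1@(1,3):SE a2@(2,1):NW a3@(1,1):NW a4@(1,0):E a5@(1,4):SE
t=5: a0@(2,4):SE a1@(2,4):SE a2@(1,0):NW a3@(0,0):NW a4@(0,4):NW a5@(2,0):SE

7...7
7....
3...3
.....
.....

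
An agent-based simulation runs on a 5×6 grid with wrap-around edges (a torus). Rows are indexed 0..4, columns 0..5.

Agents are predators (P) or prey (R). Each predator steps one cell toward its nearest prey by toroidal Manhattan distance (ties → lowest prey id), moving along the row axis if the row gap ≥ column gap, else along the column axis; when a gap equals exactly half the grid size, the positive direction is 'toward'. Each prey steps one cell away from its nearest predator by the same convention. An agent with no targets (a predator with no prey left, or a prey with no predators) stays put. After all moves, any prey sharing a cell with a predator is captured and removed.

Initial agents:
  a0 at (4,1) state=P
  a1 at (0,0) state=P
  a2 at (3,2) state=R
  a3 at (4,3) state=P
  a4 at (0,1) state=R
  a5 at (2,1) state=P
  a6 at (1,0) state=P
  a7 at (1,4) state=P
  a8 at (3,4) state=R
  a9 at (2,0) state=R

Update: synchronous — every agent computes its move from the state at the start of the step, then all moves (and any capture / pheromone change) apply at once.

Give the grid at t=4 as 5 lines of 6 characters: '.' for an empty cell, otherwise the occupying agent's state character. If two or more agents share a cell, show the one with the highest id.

t=1: a0@(0,1):P a1@(0,1):P a2@(2,2):R a3@(3,3):P a4@(1,1):R a5@(2,0):P a6@(2,0):P a7@(2,4):P a9@(2,5):R
t=2: a0@(1,1):P a1@(1,1):P a2@(1,2):R a3@(2,3):P a4@(2,1):R a5@(2,5):P a6@(2,5):P a7@(2,5):P a9@(2,4):R
t=3: a0@(1,2):P a1@(1,2):P a2@(1,3):R a3@(2,4):P a4@(3,1):R a5@(2,4):P a6@(2,4):P a7@(2,4):P a9@(2,5):R
t=4: a0@(1,3):P a1@(1,3):P a2@(1,4):R a3@(2,5):P a4@(4,1):R a5@(2,5):P a6@(2,5):P a7@(2,5):P a9@(2,0):R

......
...PR.
R....P
......
.R....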